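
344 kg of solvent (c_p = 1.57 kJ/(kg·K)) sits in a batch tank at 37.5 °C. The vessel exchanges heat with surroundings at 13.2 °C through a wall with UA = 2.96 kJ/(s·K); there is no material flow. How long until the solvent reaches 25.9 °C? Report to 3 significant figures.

Unsteady energy balance on the tank contents: M c_p dT/dt = −UA(T − T_amb).
τ = M c_p/UA = 182.46 s; T_ss = T_amb = 13.200 °C.
T(t) = T_ss + (T₀ − T_ss)e^(−t/τ); set T = 25.9:
t = −τ ln[(T − T_ss)/(T₀ − T_ss)] = −182.46 · ln(0.52263) = 118.39 s.

118 s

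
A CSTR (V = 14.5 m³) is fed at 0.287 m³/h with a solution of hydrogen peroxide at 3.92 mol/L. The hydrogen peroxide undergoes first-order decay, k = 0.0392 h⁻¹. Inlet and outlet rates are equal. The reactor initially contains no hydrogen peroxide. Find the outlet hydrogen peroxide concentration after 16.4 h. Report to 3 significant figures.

Species balance: V dC/dt = Q C_in − Q C − k V C.
This is linear with rate a = Q/V + k = 0.058993 h⁻¹.
C_ss = Q C_in/(Q + kV) = 1.3152 mol/L; C(t) = C_ss + (C₀ − C_ss) e^(−a t).
C(16.4) = 1.3152 + (-1.3152)·e^(−0.058993·16.4) = 1.3152 + (-1.3152)·0.38004 = 0.81539 mol/L.

0.815 mol/L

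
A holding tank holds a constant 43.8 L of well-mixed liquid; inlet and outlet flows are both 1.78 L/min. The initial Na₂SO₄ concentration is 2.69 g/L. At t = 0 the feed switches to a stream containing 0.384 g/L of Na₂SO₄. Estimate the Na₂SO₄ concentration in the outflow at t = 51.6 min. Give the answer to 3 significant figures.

0.667 g/L

Transient balance on the dissolved component: V dC/dt = Q(C_in − C).
So dC/dt = (C_in − C)/τ with τ = V/Q = 43.8/1.78 = 24.607 min.
C approaches C_in exponentially: C(t) = C_in + (C₀ − C_in) e^(−t/τ).
C(51.6) = 0.384 + (2.69 − 0.384)·e^(−51.6/24.607) = 0.384 + (2.3060)·0.12283 = 0.66724 g/L.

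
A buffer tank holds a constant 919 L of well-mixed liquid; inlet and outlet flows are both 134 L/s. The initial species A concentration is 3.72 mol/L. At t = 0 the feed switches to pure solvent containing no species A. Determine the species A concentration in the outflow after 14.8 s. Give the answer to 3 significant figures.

0.430 mol/L

Unsteady species balance (constant V, well mixed): V dC/dt = Q(C_in − C).
Time constant τ = V/Q = 919/134 = 6.8582 s.
C approaches C_in exponentially: C(t) = C_in + (C₀ − C_in) e^(−t/τ).
C(14.8) = 0 + (3.72 − 0)·e^(−14.8/6.8582) = 0 + (3.7200)·0.11556 = 0.42987 mol/L.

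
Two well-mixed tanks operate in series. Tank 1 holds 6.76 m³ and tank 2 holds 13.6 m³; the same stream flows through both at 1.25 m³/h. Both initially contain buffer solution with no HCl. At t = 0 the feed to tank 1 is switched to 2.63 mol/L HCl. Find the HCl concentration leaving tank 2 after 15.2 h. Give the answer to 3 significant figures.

Species balance on tank i: dCᵢ/dt = (Cᵢ₋₁ − Cᵢ)/τᵢ with τᵢ = Vᵢ/Q.
τ₁ = 6.76/1.25 = 5.4080 h; τ₂ = 13.6/1.25 = 10.880 h.
Tank 1: C₁ = C_in(1 − e^(−t/τ₁)). Tank 2 (τ₁ ≠ τ₂): C₂ = C_in[1 − (τ₁ e^(−t/τ₁) − τ₂ e^(−t/τ₂))/(τ₁ − τ₂)].
At t = 15.2: e^(−t/τ₁) = 0.060166, e^(−t/τ₂) = 0.24732.
C₂ = 2.63·[1 − (5.4080·0.060166 − 10.880·0.24732)/(-5.4720)] = 2.63·0.56771 = 1.4931 mol/L.

1.49 mol/L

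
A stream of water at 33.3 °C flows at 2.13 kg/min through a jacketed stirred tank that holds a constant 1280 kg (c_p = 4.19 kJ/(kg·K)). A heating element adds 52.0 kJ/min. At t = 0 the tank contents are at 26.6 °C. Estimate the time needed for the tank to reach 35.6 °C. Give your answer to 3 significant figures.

762 min

Energy balance: M c_p dT/dt = ṁ c_p (T_in − T) + 52.0.
τ = M/ṁ = 600.94 min; T_ss = T_in + Q̇/(ṁ c_p) = 39.127 °C.
T(t) = T_ss + (T₀ − T_ss) e^(−t/τ). Set T = 35.6:
e^(−t/τ) = (35.6 − 39.127)/(26.6 − 39.127) = 0.28152
t = −600.94 · ln(0.28152) = 761.71 min.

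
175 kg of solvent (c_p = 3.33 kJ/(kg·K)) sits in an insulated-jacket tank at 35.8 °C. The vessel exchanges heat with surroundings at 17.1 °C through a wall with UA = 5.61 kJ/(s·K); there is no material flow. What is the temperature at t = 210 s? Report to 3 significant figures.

Heat balance on the well-mixed liquid: M c_p dT/dt = −UA(T − T_amb).
dT/dt = (T_ss − T)/τ with T_ss = T_amb = 17.100 °C, τ = M c_p/UA = 175·3.33/5.61 = 103.88 s.
Solution: T(t) = T_ss + (T₀ − T_ss) e^(−t/τ).
T(210) = 17.100 + (18.700)·0.13244 = 19.577 °C.

19.6 °C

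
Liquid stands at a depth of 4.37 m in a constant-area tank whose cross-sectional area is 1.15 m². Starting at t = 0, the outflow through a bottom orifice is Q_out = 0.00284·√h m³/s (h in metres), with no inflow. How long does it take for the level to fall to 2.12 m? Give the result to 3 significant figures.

Unsteady balance on liquid volume: A dh/dt = −0.00284 √h.
This is separable: 2 d(√h)/dt = −0.00284/A, so √h = √h₀ − (0.00284/(2A)) t.
t = 2A(√h₀ − √h)/0.00284 = 2·1.15·(√4.37 − √2.12)/0.00284
  = 2.3000 × (2.0905 − 1.4560) / 0.00284 = 513.80 s.

514 s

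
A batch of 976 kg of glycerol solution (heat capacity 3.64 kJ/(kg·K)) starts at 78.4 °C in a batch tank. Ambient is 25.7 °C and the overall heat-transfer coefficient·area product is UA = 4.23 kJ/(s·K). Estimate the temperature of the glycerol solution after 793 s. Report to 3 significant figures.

46.2 °C

Lumped-capacitance energy balance: M c_p dT/dt = UA(T_amb − T).
dT/dt = (T_ss − T)/τ with T_ss = T_amb = 25.700 °C, τ = M c_p/UA = 976·3.64/4.23 = 839.87 s.
Integrating: T(t) = T_ss + (T₀ − T_ss) e^(−t/τ).
T(793) = 25.700 + (52.700)·0.38899 = 46.200 °C.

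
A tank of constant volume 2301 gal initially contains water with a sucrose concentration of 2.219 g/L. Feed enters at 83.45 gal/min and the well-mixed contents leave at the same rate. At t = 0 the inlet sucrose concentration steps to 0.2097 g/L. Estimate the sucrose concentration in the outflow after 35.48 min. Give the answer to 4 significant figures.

0.7646 g/L

Mass balance on the solute (V constant): V dC/dt = Q(C_in − C).
So dC/dt = (C_in − C)/τ with τ = V/Q = 2301/83.45 = 27.5734 min.
This is linear first-order; C(t) = C_in + (C₀ − C_in) e^(−t/τ).
C(35.48) = 0.2097 + (2.219 − 0.2097)·e^(−35.48/27.5734) = 0.2097 + (2.00930)·0.276168 = 0.764603 g/L.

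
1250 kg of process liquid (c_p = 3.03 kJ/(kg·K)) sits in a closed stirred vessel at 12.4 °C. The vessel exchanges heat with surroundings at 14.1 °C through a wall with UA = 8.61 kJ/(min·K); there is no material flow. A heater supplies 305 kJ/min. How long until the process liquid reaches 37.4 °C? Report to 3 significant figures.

Lumped-capacitance energy balance: M c_p dT/dt = UA(T_amb − T) + Q̇.
τ = M c_p/UA = 439.90 min; T_ss = T_amb + Q̇/UA = 14.1 + 305/8.61 = 49.524 °C.
T(t) = T_ss + (T₀ − T_ss)e^(−t/τ); set T = 37.4:
t = −τ ln[(T − T_ss)/(T₀ − T_ss)] = −439.90 · ln(0.32658) = 492.28 min.

492 min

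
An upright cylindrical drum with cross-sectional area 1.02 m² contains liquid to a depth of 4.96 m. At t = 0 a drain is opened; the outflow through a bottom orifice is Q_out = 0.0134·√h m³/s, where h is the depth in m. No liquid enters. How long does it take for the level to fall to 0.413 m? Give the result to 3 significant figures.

With no inflow, A dh/dt = −0.0134 √h.
∫ h^(−1/2) dh = −(0.0134/A) ∫ dt, giving 2√h = 2√h₀ − (0.0134/A) t.
t = 2A(√h₀ − √h)/0.0134 = 2·1.02·(√4.96 − √0.413)/0.0134
  = 2.0400 × (2.2271 − 0.64265) / 0.0134 = 241.22 s.

241 s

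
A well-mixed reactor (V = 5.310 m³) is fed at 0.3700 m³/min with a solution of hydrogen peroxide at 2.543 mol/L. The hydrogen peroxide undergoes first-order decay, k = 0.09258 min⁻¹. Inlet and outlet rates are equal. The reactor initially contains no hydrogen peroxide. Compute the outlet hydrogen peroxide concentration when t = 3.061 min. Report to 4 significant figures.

0.4275 mol/L

V dC/dt = Q(C_in − C) − k V C.
This is linear with rate a = Q/V + k = 0.162260 min⁻¹.
C_ss = Q C_in/(Q + kV) = 1.09205 mol/L; C(t) = C_ss + (C₀ − C_ss) e^(−a t).
C(3.061) = 1.09205 + (-1.09205)·e^(−0.162260·3.061) = 1.09205 + (-1.09205)·0.608549 = 0.427484 mol/L.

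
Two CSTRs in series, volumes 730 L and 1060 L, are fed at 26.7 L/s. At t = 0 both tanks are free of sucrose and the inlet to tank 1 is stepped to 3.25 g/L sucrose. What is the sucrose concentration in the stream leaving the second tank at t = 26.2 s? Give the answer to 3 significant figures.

Time constants: τᵢ = Vᵢ/Q for each well-mixed tank.
τ₁ = 730/26.7 = 27.341 s; τ₂ = 1060/26.7 = 39.700 s.
Tank 1: C₁ = C_in(1 − e^(−t/τ₁)). Tank 2 (τ₁ ≠ τ₂): C₂ = C_in[1 − (τ₁ e^(−t/τ₁) − τ₂ e^(−t/τ₂))/(τ₁ − τ₂)].
At t = 26.2: e^(−t/τ₁) = 0.38355, e^(−t/τ₂) = 0.51688.
C₂ = 3.25·[1 − (27.341·0.38355 − 39.700·0.51688)/(-12.360)] = 3.25·0.18819 = 0.61160 g/L.

0.612 g/L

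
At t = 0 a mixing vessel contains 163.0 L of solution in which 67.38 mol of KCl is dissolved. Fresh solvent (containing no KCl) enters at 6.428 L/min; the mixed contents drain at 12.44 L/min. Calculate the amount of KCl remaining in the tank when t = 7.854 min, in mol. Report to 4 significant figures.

Total volume: dV/dt = Q_in − Q_out = -6.01200 L/min, so V(t) = 163.0 − 6.01200 t and V(7.854) = 115.782 L.
Solute balance: dm/dt = 0 − Q_out C = −Q_out m/V(t).
dm/m = −Q_out dt/(V₀ − 6.01200 t); integrating gives ln(m/m₀) = −(Q_out/(Q_in−Q_out)) ln(V/V₀).
m = m₀ (V₀/V)^(Q_out/(Q_in−Q_out)) = 67.38 × (163.0/115.782)^(-2.06919) = 33.2015 mol.

33.20 mol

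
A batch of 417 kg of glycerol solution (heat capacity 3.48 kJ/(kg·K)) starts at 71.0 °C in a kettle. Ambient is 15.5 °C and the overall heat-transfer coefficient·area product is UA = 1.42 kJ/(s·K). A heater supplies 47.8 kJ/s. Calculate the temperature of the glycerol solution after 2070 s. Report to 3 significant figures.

Lumped-capacitance energy balance: M c_p dT/dt = UA(T_amb − T) + Q̇.
dT/dt = (T_ss − T)/τ with T_ss = T_amb + Q̇/UA = 15.5 + 47.8/1.42 = 49.162 °C, τ = M c_p/UA = 417·3.48/1.42 = 1021.9 s.
Integrating: T(t) = T_ss + (T₀ − T_ss) e^(−t/τ).
T(2070) = 49.162 + (21.838)·0.13192 = 52.043 °C.

52.0 °C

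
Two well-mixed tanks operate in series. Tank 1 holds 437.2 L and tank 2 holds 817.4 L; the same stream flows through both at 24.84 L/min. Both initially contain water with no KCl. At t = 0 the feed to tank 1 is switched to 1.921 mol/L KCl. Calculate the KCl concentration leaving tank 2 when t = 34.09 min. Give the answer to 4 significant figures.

0.7738 mol/L

Species balance on tank i: dCᵢ/dt = (Cᵢ₋₁ − Cᵢ)/τᵢ with τᵢ = Vᵢ/Q.
τ₁ = 437.2/24.84 = 17.6006 min; τ₂ = 817.4/24.84 = 32.9066 min.
Solving the cascade with C₁(0)=C₂(0)=0 gives C₂(t) = C_in[1 − (τ₁ e^(−t/τ₁) − τ₂ e^(−t/τ₂))/(τ₁ − τ₂)].
At t = 34.09: e^(−t/τ₁) = 0.144156, e^(−t/τ₂) = 0.354885.
C₂ = 1.921·[1 − (17.6006·0.144156 − 32.9066·0.354885)/(-15.3060)] = 1.921·0.402794 = 0.773767 mol/L.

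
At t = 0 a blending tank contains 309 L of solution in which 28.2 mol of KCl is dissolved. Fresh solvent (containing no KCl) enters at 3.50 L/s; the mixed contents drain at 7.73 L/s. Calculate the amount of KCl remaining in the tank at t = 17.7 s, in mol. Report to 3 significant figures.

17.0 mol

Let m(t) be the amount of KCl. Volume: V(t) = V₀ + (Q_in − Q_out) t = 309 − 4.2300 t; V(17.7) = 234.13 L.
Solute balance: dm/dt = 0 − Q_out C = −Q_out m/V(t).
dm/m = −Q_out dt/(V₀ − 4.2300 t); integrating gives ln(m/m₀) = −(Q_out/(Q_in−Q_out)) ln(V/V₀).
m = m₀ (V₀/V)^(Q_out/(Q_in−Q_out)) = 28.2 × (309/234.13)^(-1.8274) = 16.984 mol.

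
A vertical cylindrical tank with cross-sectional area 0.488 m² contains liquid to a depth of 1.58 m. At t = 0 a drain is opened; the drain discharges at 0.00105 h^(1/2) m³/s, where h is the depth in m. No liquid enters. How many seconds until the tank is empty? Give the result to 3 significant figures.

Accumulation of liquid (constant cross-section A): A dh/dt = −0.00105 √h.
This is separable: 2 d(√h)/dt = −0.00105/A, so √h = √h₀ − (0.00105/(2A)) t.
Set h = 0: 2√h₀ = (0.00105/A) t_empty ⇒ t_empty = 2A√h₀/0.00105.
t_empty = 2·0.488·√1.58/0.00105 = 0.97600·1.2570/0.00105 = 1168.4 s.

1170 s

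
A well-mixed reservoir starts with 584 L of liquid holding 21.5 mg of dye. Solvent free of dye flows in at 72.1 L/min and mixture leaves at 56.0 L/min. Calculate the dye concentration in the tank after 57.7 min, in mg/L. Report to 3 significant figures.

Total volume: dV/dt = Q_in − Q_out = 16.100 L/min, so V(t) = 584 + 16.100 t and V(57.7) = 1513.0 L.
Solute balance: dm/dt = 0 − Q_out C = −Q_out m/V(t).
dm/m = −Q_out dt/(V₀ + 16.100 t); integrating gives ln(m/m₀) = −(Q_out/(Q_in−Q_out)) ln(V/V₀).
m = m₀ (V₀/V)^(Q_out/(Q_in−Q_out)) = 21.5 × (584/1513.0)^(3.4783) = 0.78427 mg.
C = m/V = 0.78427/1513.0 = 0.00051836 mg/L.

0.000518 mg/L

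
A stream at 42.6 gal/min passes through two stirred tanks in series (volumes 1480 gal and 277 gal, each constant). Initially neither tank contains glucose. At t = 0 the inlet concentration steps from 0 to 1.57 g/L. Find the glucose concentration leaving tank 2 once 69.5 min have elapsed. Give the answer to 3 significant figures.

1.31 g/L

Each tank obeys Vᵢ dCᵢ/dt = Q(Cᵢ₋₁ − Cᵢ), so τᵢ = Vᵢ/Q.
τ₁ = 1480/42.6 = 34.742 min; τ₂ = 277/42.6 = 6.5023 min.
Solving the cascade with C₁(0)=C₂(0)=0 gives C₂(t) = C_in[1 − (τ₁ e^(−t/τ₁) − τ₂ e^(−t/τ₂))/(τ₁ − τ₂)].
At t = 69.5: e^(−t/τ₁) = 0.13527, e^(−t/τ₂) = 2.2807e-05.
C₂ = 1.57·[1 − (34.742·0.13527 − 6.5023·2.2807e-05)/(28.239)] = 1.57·0.83359 = 1.3087 g/L.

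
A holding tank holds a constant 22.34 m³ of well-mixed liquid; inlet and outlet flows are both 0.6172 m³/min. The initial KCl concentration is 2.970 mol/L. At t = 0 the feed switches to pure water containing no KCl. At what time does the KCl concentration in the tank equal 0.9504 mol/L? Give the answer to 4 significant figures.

Species balance: V dC/dt = Q(C_in − C) ⇒ τ = V/Q = 36.1957 min.
C(t) = C_in + (C₀ − C_in) e^(−t/τ). Set C = 0.9504 and solve for t:
e^(−t/τ) = (C − C_in)/(C₀ − C_in) = (0.9504 − 0)/(2.970 − 0) = 0.320000
t = −τ ln(…) = 36.1957 × 1.13943 = 41.2426 min.

41.24 min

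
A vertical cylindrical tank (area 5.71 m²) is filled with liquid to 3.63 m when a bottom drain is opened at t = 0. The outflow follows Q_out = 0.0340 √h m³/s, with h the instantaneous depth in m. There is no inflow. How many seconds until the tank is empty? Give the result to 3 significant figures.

640 s

A dh/dt = −Q_out = −0.0340 √h.
∫ h^(−1/2) dh = −(0.0340/A) ∫ dt, giving 2√h = 2√h₀ − (0.0340/A) t.
Tank is empty when √h = 0: t_empty = 2A√h₀/0.0340.
t_empty = 2·5.71·√3.63/0.0340 = 11.420·1.9053/0.0340 = 639.94 s.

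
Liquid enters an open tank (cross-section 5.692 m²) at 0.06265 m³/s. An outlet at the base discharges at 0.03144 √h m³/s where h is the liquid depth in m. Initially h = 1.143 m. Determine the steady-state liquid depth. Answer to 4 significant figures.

3.971 m

Accumulation of liquid (constant cross-section A): A dh/dt = Q_in − 0.03144 √h. At steady state dh/dt = 0:
Q_in = 0.03144 √h_ss ⇒ √h_ss = 0.06265/0.03144 = 1.99268.
h_ss = 1.99268² = 3.97079 m. (Since h₀ = 1.143 m < h_ss, the level will rise toward this value.)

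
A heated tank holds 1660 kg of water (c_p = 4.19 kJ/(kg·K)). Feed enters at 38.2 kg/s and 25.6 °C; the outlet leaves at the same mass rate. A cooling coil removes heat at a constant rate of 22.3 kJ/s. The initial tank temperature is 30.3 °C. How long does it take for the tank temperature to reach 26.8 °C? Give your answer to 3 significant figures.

Heat balance on the well-mixed liquid: M c_p dT/dt = ṁ c_p (T_in − T) − 22.3.
τ = M/ṁ = 43.455 s; T_ss = T_in − Q̇/(ṁ c_p) = 25.461 °C.
T(t) = T_ss + (T₀ − T_ss) e^(−t/τ). Set T = 26.8:
e^(−t/τ) = (26.8 − 25.461)/(30.3 − 25.461) = 0.27676
t = −43.455 · ln(0.27676) = 55.823 s.

55.8 s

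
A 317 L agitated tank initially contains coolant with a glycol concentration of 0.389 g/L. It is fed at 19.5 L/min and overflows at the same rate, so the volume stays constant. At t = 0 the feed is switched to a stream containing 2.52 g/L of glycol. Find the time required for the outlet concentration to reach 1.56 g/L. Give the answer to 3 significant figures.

Species balance: V dC/dt = Q(C_in − C) ⇒ τ = V/Q = 16.256 min.
C(t) = C_in + (C₀ − C_in) e^(−t/τ). Set C = 1.56 and solve for t:
e^(−t/τ) = (C − C_in)/(C₀ − C_in) = (1.56 − 2.52)/(0.389 − 2.52) = 0.45049
t = −τ ln(…) = 16.256 × 0.79741 = 12.963 min.

13.0 min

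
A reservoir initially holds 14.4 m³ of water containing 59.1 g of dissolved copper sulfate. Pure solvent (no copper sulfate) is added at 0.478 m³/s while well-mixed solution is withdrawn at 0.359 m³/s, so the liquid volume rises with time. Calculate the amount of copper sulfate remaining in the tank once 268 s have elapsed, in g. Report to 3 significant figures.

1.74 g

Let m(t) be the amount of copper sulfate. Volume: V(t) = V₀ + (Q_in − Q_out) t = 14.4 + 0.11900 t; V(268) = 46.292 m³.
Species balance (pure solvent in): dm/dt = −Q_out · m/V(t).
dm/m = −Q_out dt/(V₀ + 0.11900 t); integrating gives ln(m/m₀) = −(Q_out/(Q_in−Q_out)) ln(V/V₀).
m = m₀ (V₀/V)^(Q_out/(Q_in−Q_out)) = 59.1 × (14.4/46.292)^(3.0168) = 1.7444 g.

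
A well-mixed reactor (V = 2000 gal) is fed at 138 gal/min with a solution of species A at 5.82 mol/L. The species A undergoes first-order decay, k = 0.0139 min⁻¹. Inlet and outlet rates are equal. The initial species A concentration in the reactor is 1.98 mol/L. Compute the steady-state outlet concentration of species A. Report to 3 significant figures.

4.84 mol/L

Accumulation = in − out − consumed: V dC/dt = Q C_in − Q C − k V C.
At steady state: 0 = Q C_in − (Q + kV) C_ss, so C_ss = Q C_in/(Q + kV).
C_ss = 138·5.82/(138 + 0.0139·2000) = 803.16/165.80 = 4.8441 mol/L.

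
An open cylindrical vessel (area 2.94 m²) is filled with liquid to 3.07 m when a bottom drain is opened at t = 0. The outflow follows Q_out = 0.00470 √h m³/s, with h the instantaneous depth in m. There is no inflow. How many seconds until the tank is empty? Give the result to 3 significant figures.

2190 s

Unsteady balance on liquid volume: A dh/dt = −0.00470 √h.
∫ h^(−1/2) dh = −(0.00470/A) ∫ dt, giving 2√h = 2√h₀ − (0.00470/A) t.
Set h = 0: 2√h₀ = (0.00470/A) t_empty ⇒ t_empty = 2A√h₀/0.00470.
t_empty = 2·2.94·√3.07/0.00470 = 5.8800·1.7521/0.00470 = 2192.0 s.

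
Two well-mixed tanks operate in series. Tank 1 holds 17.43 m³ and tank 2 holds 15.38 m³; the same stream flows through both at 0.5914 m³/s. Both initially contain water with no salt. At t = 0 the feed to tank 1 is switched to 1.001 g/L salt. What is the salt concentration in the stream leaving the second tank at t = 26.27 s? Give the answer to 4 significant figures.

0.2455 g/L

Time constants: τᵢ = Vᵢ/Q for each well-mixed tank.
τ₁ = 17.43/0.5914 = 29.4724 s; τ₂ = 15.38/0.5914 = 26.0061 s.
Tank 1: C₁ = C_in(1 − e^(−t/τ₁)). Tank 2 (τ₁ ≠ τ₂): C₂ = C_in[1 − (τ₁ e^(−t/τ₁) − τ₂ e^(−t/τ₂))/(τ₁ − τ₂)].
At t = 26.27: e^(−t/τ₁) = 0.410105, e^(−t/τ₂) = 0.364165.
C₂ = 1.001·[1 − (29.4724·0.410105 − 26.0061·0.364165)/(3.46635)] = 1.001·0.245230 = 0.245476 g/L.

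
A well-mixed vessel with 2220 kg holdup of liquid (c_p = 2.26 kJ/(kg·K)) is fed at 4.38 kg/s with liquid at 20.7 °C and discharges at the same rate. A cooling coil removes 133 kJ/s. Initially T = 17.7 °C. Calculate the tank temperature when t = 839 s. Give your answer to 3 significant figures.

9.26 °C

M c_p dT/dt = ṁ c_p (T_in − T) − Q̇.
τ = M/ṁ = 506.85 s; T_ss = T_in − Q̇/(ṁ c_p) = 20.7 − 133/(4.38·2.26) = 7.2640 °C.
T approaches T_ss exponentially: T(t) = T_ss + (T₀ − T_ss) e^(−t/τ).
T(839) = 7.2640 + (10.436)·e^(−839/506.85) = 7.2640 + (10.436)·0.19103 = 9.2576 °C.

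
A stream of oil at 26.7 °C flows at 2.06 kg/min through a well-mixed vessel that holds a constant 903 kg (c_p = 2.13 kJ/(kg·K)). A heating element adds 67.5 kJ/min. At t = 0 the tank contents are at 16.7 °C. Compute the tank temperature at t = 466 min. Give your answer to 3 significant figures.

M c_p dT/dt = ṁ c_p (T_in − T) + Q̇.
Rearrange: dT/dt = (T_ss − T)/τ with τ = M/ṁ = 438.35 min and T_ss = T_in + Q̇/(ṁ c_p) = 42.084 °C.
T approaches T_ss exponentially: T(t) = T_ss + (T₀ − T_ss) e^(−t/τ).
T(466) = 42.084 + (-25.384)·e^(−466/438.35) = 42.084 + (-25.384)·0.34539 = 33.316 °C.

33.3 °C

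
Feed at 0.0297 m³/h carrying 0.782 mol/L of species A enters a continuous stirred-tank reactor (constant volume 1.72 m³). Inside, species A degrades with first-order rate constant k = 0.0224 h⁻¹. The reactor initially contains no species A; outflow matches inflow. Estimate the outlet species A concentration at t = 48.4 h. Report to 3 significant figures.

0.290 mol/L

Species balance: V dC/dt = Q C_in − Q C − k V C.
dC/dt = (Q/V) C_in − (Q/V + k) C; effective rate a = Q/V + k = 0.017267 + 0.0224 = 0.039667 h⁻¹.
C_ss = Q C_in/(Q + kV) = 0.34041 mol/L; C(t) = C_ss + (C₀ − C_ss) e^(−a t).
C(48.4) = 0.34041 + (-0.34041)·e^(−0.039667·48.4) = 0.34041 + (-0.34041)·0.14662 = 0.29050 mol/L.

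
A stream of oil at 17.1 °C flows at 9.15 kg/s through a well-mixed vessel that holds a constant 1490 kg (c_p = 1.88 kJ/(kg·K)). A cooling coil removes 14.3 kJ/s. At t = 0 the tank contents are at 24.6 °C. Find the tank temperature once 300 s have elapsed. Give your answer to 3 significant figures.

M c_p dT/dt = ṁ c_p (T_in − T) − Q̇.
Rearrange: dT/dt = (T_ss − T)/τ with τ = M/ṁ = 162.84 s and T_ss = T_in − Q̇/(ṁ c_p) = 16.269 °C.
Integrating: T(t) = T_ss + (T₀ − T_ss) e^(−t/τ).
T(300) = 16.269 + (8.3313)·e^(−300/162.84) = 16.269 + (8.3313)·0.15846 = 17.589 °C.

17.6 °C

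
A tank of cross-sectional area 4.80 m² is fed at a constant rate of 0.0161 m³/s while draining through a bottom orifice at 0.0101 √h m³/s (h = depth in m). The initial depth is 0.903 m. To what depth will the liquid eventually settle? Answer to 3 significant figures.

2.54 m

A dh/dt = Q_in − 0.0101 √h. Steady state requires inflow = outflow:
Q_in = 0.0101 √h_ss ⇒ √h_ss = 0.0161/0.0101 = 1.5941.
h_ss = 1.5941² = 2.5410 m. (Since h₀ = 0.903 m < h_ss, the level will rise toward this value.)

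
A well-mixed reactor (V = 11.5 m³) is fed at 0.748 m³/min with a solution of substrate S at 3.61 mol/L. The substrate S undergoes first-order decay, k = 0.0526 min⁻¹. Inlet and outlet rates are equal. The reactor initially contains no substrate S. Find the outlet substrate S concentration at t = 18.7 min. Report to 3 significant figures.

1.77 mol/L

V dC/dt = Q(C_in − C) − k V C.
This is linear with rate a = Q/V + k = 0.11764 min⁻¹.
C_ss = Q C_in/(Q + kV) = 1.9959 mol/L; C(t) = C_ss + (C₀ − C_ss) e^(−a t).
C(18.7) = 1.9959 + (-1.9959)·e^(−0.11764·18.7) = 1.9959 + (-1.9959)·0.11081 = 1.7748 mol/L.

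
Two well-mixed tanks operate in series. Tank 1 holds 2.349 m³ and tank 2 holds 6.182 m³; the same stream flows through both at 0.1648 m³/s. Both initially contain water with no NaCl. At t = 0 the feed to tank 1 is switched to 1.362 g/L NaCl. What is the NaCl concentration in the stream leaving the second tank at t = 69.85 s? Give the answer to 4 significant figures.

1.027 g/L

Time constants: τᵢ = Vᵢ/Q for each well-mixed tank.
τ₁ = 2.349/0.1648 = 14.2536 s; τ₂ = 6.182/0.1648 = 37.5121 s.
Tank 1: C₁ = C_in(1 − e^(−t/τ₁)). Tank 2 (τ₁ ≠ τ₂): C₂ = C_in[1 − (τ₁ e^(−t/τ₁) − τ₂ e^(−t/τ₂))/(τ₁ − τ₂)].
At t = 69.85: e^(−t/τ₁) = 0.00744284, e^(−t/τ₂) = 0.155352.
C₂ = 1.362·[1 − (14.2536·0.00744284 − 37.5121·0.155352)/(-23.2585)] = 1.362·0.754005 = 1.02695 g/L.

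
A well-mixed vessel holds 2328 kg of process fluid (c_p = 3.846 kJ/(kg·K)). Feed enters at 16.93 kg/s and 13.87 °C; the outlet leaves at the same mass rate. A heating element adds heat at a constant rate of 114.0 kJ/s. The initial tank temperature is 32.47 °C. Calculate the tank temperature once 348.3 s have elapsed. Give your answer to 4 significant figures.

16.96 °C

Unsteady energy balance on the tank contents: M c_p dT/dt = ṁ c_p (T_in − T) + 114.0.
τ = M/ṁ = 137.507 s; T_ss = T_in + Q̇/(ṁ c_p) = 13.87 + 114.0/(16.93·3.846) = 15.6208 °C.
Integrating: T(t) = T_ss + (T₀ − T_ss) e^(−t/τ).
T(348.3) = 15.6208 + (16.8492)·e^(−348.3/137.507) = 15.6208 + (16.8492)·0.0794240 = 16.9590 °C.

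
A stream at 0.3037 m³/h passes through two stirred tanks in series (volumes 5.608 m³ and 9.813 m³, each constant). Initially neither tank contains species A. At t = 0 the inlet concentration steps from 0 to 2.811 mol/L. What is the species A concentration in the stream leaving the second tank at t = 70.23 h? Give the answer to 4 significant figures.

Time constants: τᵢ = Vᵢ/Q for each well-mixed tank.
τ₁ = 5.608/0.3037 = 18.4656 h; τ₂ = 9.813/0.3037 = 32.3115 h.
Tank 1: C₁ = C_in(1 − e^(−t/τ₁)). Tank 2 (τ₁ ≠ τ₂): C₂ = C_in[1 − (τ₁ e^(−t/τ₁) − τ₂ e^(−t/τ₂))/(τ₁ − τ₂)].
At t = 70.23: e^(−t/τ₁) = 0.0222973, e^(−t/τ₂) = 0.113775.
C₂ = 2.811·[1 − (18.4656·0.0222973 − 32.3115·0.113775)/(-13.8459)] = 2.811·0.764225 = 2.14824 mol/L.

2.148 mol/L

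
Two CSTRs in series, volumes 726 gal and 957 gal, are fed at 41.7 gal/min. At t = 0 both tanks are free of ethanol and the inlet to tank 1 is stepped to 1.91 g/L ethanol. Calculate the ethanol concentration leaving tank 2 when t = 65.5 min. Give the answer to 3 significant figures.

1.59 g/L

Species balance on tank i: dCᵢ/dt = (Cᵢ₋₁ − Cᵢ)/τᵢ with τᵢ = Vᵢ/Q.
τ₁ = 726/41.7 = 17.410 min; τ₂ = 957/41.7 = 22.950 min.
Solving the cascade with C₁(0)=C₂(0)=0 gives C₂(t) = C_in[1 − (τ₁ e^(−t/τ₁) − τ₂ e^(−t/τ₂))/(τ₁ − τ₂)].
At t = 65.5: e^(−t/τ₁) = 0.023233, e^(−t/τ₂) = 0.057609.
C₂ = 1.91·[1 − (17.410·0.023233 − 22.950·0.057609)/(-5.5396)] = 1.91·0.83435 = 1.5936 g/L.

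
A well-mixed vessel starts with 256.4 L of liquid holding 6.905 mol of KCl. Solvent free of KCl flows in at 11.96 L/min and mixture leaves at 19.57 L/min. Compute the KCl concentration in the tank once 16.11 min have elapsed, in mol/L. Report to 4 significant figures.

0.009690 mol/L

Let m(t) be the amount of KCl. Volume: V(t) = V₀ + (Q_in − Q_out) t = 256.4 − 7.61000 t; V(16.11) = 133.803 L.
Species balance (pure solvent in): dm/dt = −Q_out · m/V(t).
dm/m = −Q_out dt/(V₀ − 7.61000 t); integrating gives ln(m/m₀) = −(Q_out/(Q_in−Q_out)) ln(V/V₀).
m = m₀ (V₀/V)^(Q_out/(Q_in−Q_out)) = 6.905 × (256.4/133.803)^(-2.57162) = 1.29659 mol.
C = m/V = 1.29659/133.803 = 0.00969033 mol/L.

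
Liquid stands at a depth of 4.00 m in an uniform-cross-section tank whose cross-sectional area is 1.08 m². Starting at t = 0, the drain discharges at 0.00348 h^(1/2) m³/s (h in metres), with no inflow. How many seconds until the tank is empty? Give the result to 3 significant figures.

1240 s

A dh/dt = −Q_out = −0.00348 √h.
This is separable: 2 d(√h)/dt = −0.00348/A, so √h = √h₀ − (0.00348/(2A)) t.
Set h = 0: 2√h₀ = (0.00348/A) t_empty ⇒ t_empty = 2A√h₀/0.00348.
t_empty = 2·1.08·√4.00/0.00348 = 2.1600·2.0000/0.00348 = 1241.4 s.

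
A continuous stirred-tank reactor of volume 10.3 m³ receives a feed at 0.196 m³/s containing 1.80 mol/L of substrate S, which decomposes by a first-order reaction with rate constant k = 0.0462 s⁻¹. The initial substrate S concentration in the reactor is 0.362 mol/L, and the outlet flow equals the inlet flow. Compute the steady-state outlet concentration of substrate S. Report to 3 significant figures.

0.525 mol/L

Species balance: V dC/dt = Q C_in − Q C − k V C.
At steady state: 0 = Q C_in − (Q + kV) C_ss, so C_ss = Q C_in/(Q + kV).
C_ss = 0.196·1.80/(0.196 + 0.0462·10.3) = 0.35280/0.67186 = 0.52511 mol/L.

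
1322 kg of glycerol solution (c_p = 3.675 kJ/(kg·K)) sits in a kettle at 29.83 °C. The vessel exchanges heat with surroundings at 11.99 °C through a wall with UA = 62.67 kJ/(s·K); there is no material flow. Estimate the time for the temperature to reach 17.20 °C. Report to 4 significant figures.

Lumped-capacitance energy balance: M c_p dT/dt = UA(T_amb − T).
τ = M c_p/UA = 77.5227 s; T_ss = T_amb = 11.9900 °C.
T(t) = T_ss + (T₀ − T_ss)e^(−t/τ); set T = 17.20:
t = −τ ln[(T − T_ss)/(T₀ − T_ss)] = −77.5227 · ln(0.292040) = 95.4199 s.

95.42 s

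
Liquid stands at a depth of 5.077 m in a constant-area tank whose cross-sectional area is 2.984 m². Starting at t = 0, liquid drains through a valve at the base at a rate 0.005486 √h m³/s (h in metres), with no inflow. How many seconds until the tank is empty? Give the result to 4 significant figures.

2451 s

A dh/dt = −Q_out = −0.005486 √h.
This is separable: 2 d(√h)/dt = −0.005486/A, so √h = √h₀ − (0.005486/(2A)) t.
Tank is empty when √h = 0: t_empty = 2A√h₀/0.005486.
t_empty = 2·2.984·√5.077/0.005486 = 5.96800·2.25322/0.005486 = 2451.19 s.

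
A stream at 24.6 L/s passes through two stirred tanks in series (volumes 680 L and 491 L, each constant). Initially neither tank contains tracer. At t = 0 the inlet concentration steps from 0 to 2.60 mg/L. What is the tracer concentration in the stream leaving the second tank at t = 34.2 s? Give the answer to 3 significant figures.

Species balance on tank i: dCᵢ/dt = (Cᵢ₋₁ − Cᵢ)/τᵢ with τᵢ = Vᵢ/Q.
τ₁ = 680/24.6 = 27.642 s; τ₂ = 491/24.6 = 19.959 s.
Solving the cascade with C₁(0)=C₂(0)=0 gives C₂(t) = C_in[1 − (τ₁ e^(−t/τ₁) − τ₂ e^(−t/τ₂))/(τ₁ − τ₂)].
At t = 34.2: e^(−t/τ₁) = 0.29019, e^(−t/τ₂) = 0.18024.
C₂ = 2.60·[1 − (27.642·0.29019 − 19.959·0.18024)/(7.6829)] = 2.60·0.42418 = 1.1029 mg/L.

1.10 mg/L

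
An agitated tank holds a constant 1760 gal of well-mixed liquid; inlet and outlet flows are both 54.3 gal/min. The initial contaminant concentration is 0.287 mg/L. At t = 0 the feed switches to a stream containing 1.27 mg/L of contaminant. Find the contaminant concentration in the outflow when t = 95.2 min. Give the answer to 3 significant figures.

1.22 mg/L

Transient balance on the dissolved component: V dC/dt = Q(C_in − C).
Rewrite as dC/dt + C/τ = C_in/τ, τ = V/Q = 32.413 min.
C approaches C_in exponentially: C(t) = C_in + (C₀ − C_in) e^(−t/τ).
C(95.2) = 1.27 + (0.287 − 1.27)·e^(−95.2/32.413) = 1.27 + (-0.98300)·0.053017 = 1.2179 mg/L.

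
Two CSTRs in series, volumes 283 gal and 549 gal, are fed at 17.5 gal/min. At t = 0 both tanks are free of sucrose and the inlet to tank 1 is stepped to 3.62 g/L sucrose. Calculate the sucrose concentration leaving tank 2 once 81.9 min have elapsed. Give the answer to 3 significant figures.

3.10 g/L

Time constants: τᵢ = Vᵢ/Q for each well-mixed tank.
τ₁ = 283/17.5 = 16.171 min; τ₂ = 549/17.5 = 31.371 min.
Solving the cascade with C₁(0)=C₂(0)=0 gives C₂(t) = C_in[1 − (τ₁ e^(−t/τ₁) − τ₂ e^(−t/τ₂))/(τ₁ − τ₂)].
At t = 81.9: e^(−t/τ₁) = 0.0063171, e^(−t/τ₂) = 0.073486.
C₂ = 3.62·[1 − (16.171·0.0063171 − 31.371·0.073486)/(-15.200)] = 3.62·0.85505 = 3.0953 g/L.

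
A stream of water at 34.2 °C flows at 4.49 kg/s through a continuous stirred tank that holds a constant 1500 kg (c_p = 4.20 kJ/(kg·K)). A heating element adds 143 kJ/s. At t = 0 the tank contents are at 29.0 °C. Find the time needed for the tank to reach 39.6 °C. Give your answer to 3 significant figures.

Heat balance on the well-mixed liquid: M c_p dT/dt = ṁ c_p (T_in − T) + 143.
τ = M/ṁ = 334.08 s; T_ss = T_in + Q̇/(ṁ c_p) = 41.783 °C.
T(t) = T_ss + (T₀ − T_ss) e^(−t/τ). Set T = 39.6:
e^(−t/τ) = (39.6 − 41.783)/(29.0 − 41.783) = 0.17077
t = −334.08 · ln(0.17077) = 590.45 s.

590 s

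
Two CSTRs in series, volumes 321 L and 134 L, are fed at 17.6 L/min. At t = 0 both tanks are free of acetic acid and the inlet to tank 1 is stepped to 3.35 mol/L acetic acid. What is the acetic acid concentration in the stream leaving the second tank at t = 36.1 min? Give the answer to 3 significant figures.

Each tank obeys Vᵢ dCᵢ/dt = Q(Cᵢ₋₁ − Cᵢ), so τᵢ = Vᵢ/Q.
τ₁ = 321/17.6 = 18.239 min; τ₂ = 134/17.6 = 7.6136 min.
Solving the cascade with C₁(0)=C₂(0)=0 gives C₂(t) = C_in[1 − (τ₁ e^(−t/τ₁) − τ₂ e^(−t/τ₂))/(τ₁ − τ₂)].
At t = 36.1: e^(−t/τ₁) = 0.13816, e^(−t/τ₂) = 0.0087256.
C₂ = 3.35·[1 − (18.239·0.13816 − 7.6136·0.0087256)/(10.625)] = 3.35·0.76908 = 2.5764 mol/L.

2.58 mol/L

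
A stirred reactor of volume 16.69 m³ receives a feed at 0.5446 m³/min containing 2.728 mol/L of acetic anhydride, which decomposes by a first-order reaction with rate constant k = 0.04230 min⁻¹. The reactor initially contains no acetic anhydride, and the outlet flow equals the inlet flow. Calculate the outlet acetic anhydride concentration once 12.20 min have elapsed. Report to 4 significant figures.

0.7118 mol/L

V dC/dt = Q(C_in − C) − k V C.
dC/dt = (Q/V) C_in − (Q/V + k) C; effective rate a = Q/V + k = 0.0326303 + 0.04230 = 0.0749303 min⁻¹.
C_ss = Q C_in/(Q + kV) = 1.18798 mol/L; C(t) = C_ss + (C₀ − C_ss) e^(−a t).
C(12.20) = 1.18798 + (-1.18798)·e^(−0.0749303·12.20) = 1.18798 + (-1.18798)·0.400857 = 0.711768 mol/L.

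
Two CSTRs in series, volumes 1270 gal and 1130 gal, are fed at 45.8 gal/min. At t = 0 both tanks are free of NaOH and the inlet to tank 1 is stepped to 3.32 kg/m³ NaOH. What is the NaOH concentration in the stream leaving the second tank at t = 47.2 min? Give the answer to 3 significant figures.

Each tank obeys Vᵢ dCᵢ/dt = Q(Cᵢ₋₁ − Cᵢ), so τᵢ = Vᵢ/Q.
τ₁ = 1270/45.8 = 27.729 min; τ₂ = 1130/45.8 = 24.672 min.
Tank 1: C₁ = C_in(1 − e^(−t/τ₁)). Tank 2 (τ₁ ≠ τ₂): C₂ = C_in[1 − (τ₁ e^(−t/τ₁) − τ₂ e^(−t/τ₂))/(τ₁ − τ₂)].
At t = 47.2: e^(−t/τ₁) = 0.18229, e^(−t/τ₂) = 0.14763.
C₂ = 3.32·[1 − (27.729·0.18229 − 24.672·0.14763)/(3.0568)] = 3.32·0.53796 = 1.7860 kg/m³.

1.79 kg/m³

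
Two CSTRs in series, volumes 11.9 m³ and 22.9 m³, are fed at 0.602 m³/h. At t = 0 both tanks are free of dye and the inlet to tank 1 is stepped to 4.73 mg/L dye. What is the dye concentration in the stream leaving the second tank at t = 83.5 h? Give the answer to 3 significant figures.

Time constants: τᵢ = Vᵢ/Q for each well-mixed tank.
τ₁ = 11.9/0.602 = 19.767 h; τ₂ = 22.9/0.602 = 38.040 h.
Tank 1: C₁ = C_in(1 − e^(−t/τ₁)). Tank 2 (τ₁ ≠ τ₂): C₂ = C_in[1 − (τ₁ e^(−t/τ₁) − τ₂ e^(−t/τ₂))/(τ₁ − τ₂)].
At t = 83.5: e^(−t/τ₁) = 0.014638, e^(−t/τ₂) = 0.11135.
C₂ = 4.73·[1 − (19.767·0.014638 − 38.040·0.11135)/(-18.272)] = 4.73·0.78402 = 3.7084 mg/L.

3.71 mg/L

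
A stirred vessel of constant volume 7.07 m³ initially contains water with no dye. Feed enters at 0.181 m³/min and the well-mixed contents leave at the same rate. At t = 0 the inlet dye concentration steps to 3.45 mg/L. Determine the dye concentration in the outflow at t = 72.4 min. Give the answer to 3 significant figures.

2.91 mg/L

Unsteady species balance (constant V, well mixed): V dC/dt = Q(C_in − C).
So dC/dt = (C_in − C)/τ with τ = V/Q = 7.07/0.181 = 39.061 min.
C approaches C_in exponentially: C(t) = C_in + (C₀ − C_in) e^(−t/τ).
C(72.4) = 3.45 + (0 − 3.45)·e^(−72.4/39.061) = 3.45 + (-3.4500)·0.15668 = 2.9094 mg/L.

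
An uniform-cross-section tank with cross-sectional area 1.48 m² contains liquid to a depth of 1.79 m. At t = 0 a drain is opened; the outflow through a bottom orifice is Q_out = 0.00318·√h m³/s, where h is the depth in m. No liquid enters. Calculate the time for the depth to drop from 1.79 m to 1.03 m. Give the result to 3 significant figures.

301 s

A dh/dt = −Q_out = −0.00318 √h.
This is separable: 2 d(√h)/dt = −0.00318/A, so √h = √h₀ − (0.00318/(2A)) t.
t = 2A(√h₀ − √h)/0.00318 = 2·1.48·(√1.79 − √1.03)/0.00318
  = 2.9600 × (1.3379 − 1.0149) / 0.00318 = 300.67 s.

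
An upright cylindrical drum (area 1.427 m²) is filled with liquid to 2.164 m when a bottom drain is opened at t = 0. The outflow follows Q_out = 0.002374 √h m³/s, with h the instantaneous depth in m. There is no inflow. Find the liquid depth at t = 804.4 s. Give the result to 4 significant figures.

0.6431 m

A dh/dt = −Q_out = −0.002374 √h.
∫ h^(−1/2) dh = −(0.002374/A) ∫ dt, giving 2√h = 2√h₀ − (0.002374/A) t.
√h = √2.164 − 0.002374·804.4/(2·1.427) = 1.47105 − 0.669112 = 0.801942.
h = 0.801942² = 0.643111 m.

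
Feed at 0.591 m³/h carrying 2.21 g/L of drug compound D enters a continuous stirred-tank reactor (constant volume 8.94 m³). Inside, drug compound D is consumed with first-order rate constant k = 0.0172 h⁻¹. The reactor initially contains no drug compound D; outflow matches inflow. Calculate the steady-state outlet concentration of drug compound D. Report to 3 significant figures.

Species balance: V dC/dt = Q C_in − Q C − k V C.
Steady state (dC/dt = 0): C_ss = Q C_in/(Q + kV) = C_in/(1 + kV/Q).
C_ss = 0.591·2.21/(0.591 + 0.0172·8.94) = 1.3061/0.74477 = 1.7537 g/L.

1.75 g/L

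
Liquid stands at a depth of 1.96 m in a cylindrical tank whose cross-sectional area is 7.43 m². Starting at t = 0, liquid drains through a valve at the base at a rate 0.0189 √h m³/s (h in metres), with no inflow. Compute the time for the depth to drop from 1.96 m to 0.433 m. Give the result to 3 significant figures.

583 s

With no inflow, A dh/dt = −0.0189 √h.
This is separable: 2 d(√h)/dt = −0.0189/A, so √h = √h₀ − (0.0189/(2A)) t.
t = 2A(√h₀ − √h)/0.0189 = 2·7.43·(√1.96 − √0.433)/0.0189
  = 14.860 × (1.4000 − 0.65803) / 0.0189 = 583.37 s.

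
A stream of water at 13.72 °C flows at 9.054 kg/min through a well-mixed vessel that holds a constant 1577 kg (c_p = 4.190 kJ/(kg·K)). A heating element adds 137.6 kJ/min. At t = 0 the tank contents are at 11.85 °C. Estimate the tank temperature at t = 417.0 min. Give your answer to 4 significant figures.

Unsteady energy balance on the tank contents: M c_p dT/dt = ṁ c_p (T_in − T) + 137.6.
τ = M/ṁ = 174.177 min; T_ss = T_in + Q̇/(ṁ c_p) = 13.72 + 137.6/(9.054·4.190) = 17.3471 °C.
T approaches T_ss exponentially: T(t) = T_ss + (T₀ − T_ss) e^(−t/τ).
T(417.0) = 17.3471 + (-5.49714)·e^(−417.0/174.177) = 17.3471 + (-5.49714)·0.0912535 = 16.8455 °C.

16.85 °C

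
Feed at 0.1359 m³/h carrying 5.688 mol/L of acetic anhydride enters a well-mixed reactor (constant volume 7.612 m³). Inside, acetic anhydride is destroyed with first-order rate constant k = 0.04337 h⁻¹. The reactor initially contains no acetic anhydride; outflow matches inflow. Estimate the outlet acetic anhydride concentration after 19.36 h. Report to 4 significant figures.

V dC/dt = Q(C_in − C) − k V C.
dC/dt = (Q/V) C_in − (Q/V + k) C; effective rate a = Q/V + k = 0.0178534 + 0.04337 = 0.0612234 h⁻¹.
C_ss = Q C_in/(Q + kV) = 1.65868 mol/L; C(t) = C_ss + (C₀ − C_ss) e^(−a t).
C(19.36) = 1.65868 + (-1.65868)·e^(−0.0612234·19.36) = 1.65868 + (-1.65868)·0.305659 = 1.15169 mol/L.

1.152 mol/L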